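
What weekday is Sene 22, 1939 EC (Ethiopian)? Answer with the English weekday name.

In the Gregorian calendar this is 29 June 1947 (JDN 2432366).
2432366 ≡ 6 (mod 7); counting from Monday = 0 gives Sunday.

Sunday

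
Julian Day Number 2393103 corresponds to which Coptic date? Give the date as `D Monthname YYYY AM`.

The Gregorian equivalent of JDN 2393103 is 29 December 1839.
In the Coptic calendar that day is 20 Koiak 1556 AM.

20 Koiak 1556 AM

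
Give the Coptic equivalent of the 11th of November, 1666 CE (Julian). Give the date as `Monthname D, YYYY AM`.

Hathor 15, 1383 AM

Julian Day Number of the source date = 2329879.
Converting JDN 2329879 to the Coptic calendar gives 15 Hathor 1383 AM.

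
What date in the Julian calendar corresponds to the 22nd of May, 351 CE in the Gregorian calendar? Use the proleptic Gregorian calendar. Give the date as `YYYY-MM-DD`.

0351-05-21

The Julian–Gregorian offset here is 1 day (Julian trailing).
22 May 351 Gregorian − 1 day → 21 May 351 Julian.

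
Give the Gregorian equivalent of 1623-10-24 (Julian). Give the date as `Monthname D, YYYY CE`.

November 3, 1623 CE

At this point the Julian calendar is 10 days behind the Gregorian.
24 October 1623 Julian + 10 days → 3 November 1623 Gregorian.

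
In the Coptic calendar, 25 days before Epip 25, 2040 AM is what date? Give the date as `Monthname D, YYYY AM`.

The starting date is JDN 2570099; 2570099 − 25 = 2570074.
JDN 2570074 corresponds to Paoni 30, 2040 AM.

Paoni 30, 2040 AM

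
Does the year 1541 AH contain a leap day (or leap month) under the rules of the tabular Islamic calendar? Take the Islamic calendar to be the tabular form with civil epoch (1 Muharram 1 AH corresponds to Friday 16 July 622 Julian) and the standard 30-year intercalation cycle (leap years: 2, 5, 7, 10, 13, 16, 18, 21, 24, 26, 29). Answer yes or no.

no

Year 1541 AH is year 11 of its 30-year cycle; leap positions are 2, 5, 7, 10, 13, 16, 18, 21, 24, 26, 29, so it is a common year (354 days).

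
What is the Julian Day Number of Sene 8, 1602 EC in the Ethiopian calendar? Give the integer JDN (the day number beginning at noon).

2309263

Equivalently 12 June 1610 (Gregorian).
JDN 2451545 is 1 January 2000 CE (Gregorian); the target day is −142282 days from there, so JDN = 2309263.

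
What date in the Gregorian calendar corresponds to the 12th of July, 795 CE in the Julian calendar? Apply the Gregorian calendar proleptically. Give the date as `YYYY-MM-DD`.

At this point the Julian calendar is 4 days behind the Gregorian.
12 July 795 Julian + 4 days → 16 July 795 Gregorian.

0795-07-16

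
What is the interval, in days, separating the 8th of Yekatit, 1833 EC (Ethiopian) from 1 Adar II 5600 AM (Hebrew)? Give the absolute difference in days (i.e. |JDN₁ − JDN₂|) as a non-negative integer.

JDN of the first date = 2393516.
JDN of the second date = 2393171.
|2393171 − 2393516| = 345.

345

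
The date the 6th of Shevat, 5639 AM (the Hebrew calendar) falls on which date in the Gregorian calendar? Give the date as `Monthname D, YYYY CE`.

January 30, 1879 CE

Julian Day Number of the source date = 2407380.
Converting JDN 2407380 to the Gregorian calendar gives 30 January 1879 CE.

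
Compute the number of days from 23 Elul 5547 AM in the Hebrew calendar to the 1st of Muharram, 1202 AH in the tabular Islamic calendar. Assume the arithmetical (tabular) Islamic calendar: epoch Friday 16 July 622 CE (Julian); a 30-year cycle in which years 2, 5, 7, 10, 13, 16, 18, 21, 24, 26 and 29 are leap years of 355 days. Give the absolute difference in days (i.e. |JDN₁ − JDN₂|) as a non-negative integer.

First date → JDN 2373997; second date → JDN 2374034.
The interval is |2373997 − 2374034| = 37 days.

37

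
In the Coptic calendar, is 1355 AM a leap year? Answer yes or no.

yes

1355 mod 4 = 3; in the Coptic calendar a year is leap when year mod 4 = 3, so it is a leap year.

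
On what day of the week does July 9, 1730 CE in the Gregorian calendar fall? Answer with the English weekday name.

2353119 ≡ 6 (mod 7); counting from Monday = 0 gives Sunday.

Sunday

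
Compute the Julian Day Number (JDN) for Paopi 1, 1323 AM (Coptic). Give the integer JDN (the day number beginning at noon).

In the Gregorian calendar the same day is 8 October 1606.
JDN 2451545 is 1 January 2000 CE (Gregorian); the target day is −143625 days from there, so JDN = 2307920.

2307920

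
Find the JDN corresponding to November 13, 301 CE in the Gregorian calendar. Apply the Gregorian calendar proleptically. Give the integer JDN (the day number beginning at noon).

JDN 2400001 is 17 November 1858 CE (Gregorian), MJD 0; the target day is −568687 days from there, so JDN = 1831314.

1831314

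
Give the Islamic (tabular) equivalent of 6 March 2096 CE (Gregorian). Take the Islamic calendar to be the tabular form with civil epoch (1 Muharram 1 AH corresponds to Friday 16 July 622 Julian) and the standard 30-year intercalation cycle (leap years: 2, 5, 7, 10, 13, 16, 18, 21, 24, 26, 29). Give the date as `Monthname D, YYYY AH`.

Dhu al-Qa'dah 11, 1519 AH

Julian Day Number of the source date = 2486674.
Converting JDN 2486674 to the tabular Islamic calendar gives 11 Dhu al-Qa'dah 1519 AH.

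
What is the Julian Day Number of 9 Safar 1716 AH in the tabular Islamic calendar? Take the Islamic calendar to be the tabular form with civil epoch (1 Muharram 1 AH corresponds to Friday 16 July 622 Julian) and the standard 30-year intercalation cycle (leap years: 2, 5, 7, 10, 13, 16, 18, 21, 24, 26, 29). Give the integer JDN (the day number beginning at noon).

2556217

Equivalently 1 August 2286 (Gregorian).
JDN 2400001 is 17 November 1858 CE (Gregorian), MJD 0; the target day is +156216 days from there, so JDN = 2556217.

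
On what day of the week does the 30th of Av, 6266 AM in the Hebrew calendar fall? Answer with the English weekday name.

Saturday

This is JDN 2636590 (21 August 2506 Gregorian).
2636590 ≡ 5 (mod 7); counting from Monday = 0 gives Saturday.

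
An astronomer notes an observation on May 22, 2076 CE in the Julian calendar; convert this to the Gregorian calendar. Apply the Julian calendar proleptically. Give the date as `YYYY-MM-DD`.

2076-06-04

For dates in this range the Gregorian date is 13 days ahead of the Julian.
22 May 2076 Julian + 13 days → 4 June 2076 Gregorian.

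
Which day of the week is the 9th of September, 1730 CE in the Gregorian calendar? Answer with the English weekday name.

Saturday

2353181 ≡ 5 (mod 7); counting from Monday = 0 gives Saturday.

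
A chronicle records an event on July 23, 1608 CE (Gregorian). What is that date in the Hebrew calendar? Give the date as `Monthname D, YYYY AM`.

Av 10, 5368 AM

Both dates share Julian Day Number 2308574; in the Hebrew calendar that is 10 Av 5368 AM.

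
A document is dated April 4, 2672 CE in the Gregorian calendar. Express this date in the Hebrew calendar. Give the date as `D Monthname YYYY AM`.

Both dates share Julian Day Number 2697082; in the Hebrew calendar that is 15 Nisan 6432 AM.

15 Nisan 6432 AM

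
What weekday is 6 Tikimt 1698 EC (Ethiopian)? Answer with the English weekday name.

Wednesday

Equivalently 14 October 1705 Gregorian, JDN 2344085.
JDN 2344085 mod 7 = 2, and JDN 0 was a Monday, so this is a Wednesday.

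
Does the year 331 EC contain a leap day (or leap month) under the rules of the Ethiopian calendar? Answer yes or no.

331 mod 4 = 3; in the Ethiopian calendar a year is leap when year mod 4 = 3, so it is a leap year.

yes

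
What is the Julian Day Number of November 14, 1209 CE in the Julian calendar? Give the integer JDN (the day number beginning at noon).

Equivalently 21 November 1209 (proleptic Gregorian).
JDN 2299161 is 15 October 1582 CE (Gregorian); the target day is −136198 days from there, so JDN = 2162963.

2162963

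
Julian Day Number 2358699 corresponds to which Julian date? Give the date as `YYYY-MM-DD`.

1745-10-07

JDN 2358699 is 18 October 1745 in the Gregorian calendar.
In the Julian calendar that day is 1745-10-07.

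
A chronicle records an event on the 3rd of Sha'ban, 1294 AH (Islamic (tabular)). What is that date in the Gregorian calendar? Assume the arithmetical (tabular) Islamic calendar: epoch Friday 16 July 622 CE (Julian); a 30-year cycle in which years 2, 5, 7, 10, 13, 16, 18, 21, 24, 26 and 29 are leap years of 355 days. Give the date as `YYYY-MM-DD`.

1877-08-13

Julian Day Number of the source date = 2406845.
Converting JDN 2406845 to the Gregorian calendar gives 13 August 1877 CE.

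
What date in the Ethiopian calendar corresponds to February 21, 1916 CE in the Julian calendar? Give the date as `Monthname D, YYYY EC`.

Yekatit 26, 1908 EC

Both dates share Julian Day Number 2420928; in the Ethiopian calendar that is 26 Yekatit 1908 EC.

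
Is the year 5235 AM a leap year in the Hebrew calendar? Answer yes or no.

no

Hebrew year 5235 is year 10 of its 19-year Metonic cycle; leap years are at positions 3, 6, 8, 11, 14, 17, 19, so it is a common year (12 months).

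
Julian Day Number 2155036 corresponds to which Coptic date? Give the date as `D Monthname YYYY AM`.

JDN 2155036 is 9 March 1188 in the proleptic Gregorian calendar.
In the Coptic calendar that day is 6 Paremhat 904 AM.

6 Paremhat 904 AM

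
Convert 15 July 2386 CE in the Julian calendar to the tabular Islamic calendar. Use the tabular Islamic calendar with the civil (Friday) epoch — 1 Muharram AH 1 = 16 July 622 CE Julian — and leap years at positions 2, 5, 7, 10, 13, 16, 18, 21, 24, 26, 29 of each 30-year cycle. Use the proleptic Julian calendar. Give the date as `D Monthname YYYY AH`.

3 Rabi' al-Awwal 1819 AH

Julian Day Number of the source date = 2592740.
Converting JDN 2592740 to the tabular Islamic calendar gives 3 Rabi' al-Awwal 1819 AH.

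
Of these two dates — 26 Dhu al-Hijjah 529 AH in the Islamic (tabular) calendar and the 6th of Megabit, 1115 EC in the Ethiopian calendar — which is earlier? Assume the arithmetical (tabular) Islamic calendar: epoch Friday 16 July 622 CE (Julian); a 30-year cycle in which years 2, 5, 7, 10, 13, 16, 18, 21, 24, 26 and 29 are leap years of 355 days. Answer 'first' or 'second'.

First date → JDN 2135896; second date → JDN 2131294.
JDN 2131294 < JDN 2135896, so the second date is earlier.

second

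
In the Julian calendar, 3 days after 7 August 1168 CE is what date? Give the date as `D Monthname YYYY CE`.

JDN of 7 August 1168 CE = 2147889.
2147889 + 3 = 2147892.
JDN 2147892 in the Julian calendar is 10 August 1168 CE.

10 August 1168 CE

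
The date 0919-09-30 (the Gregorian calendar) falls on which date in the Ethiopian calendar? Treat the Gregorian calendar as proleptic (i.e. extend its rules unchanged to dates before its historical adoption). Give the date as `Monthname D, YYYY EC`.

Meskerem 27, 912 EC

Julian Day Number of the source date = 2056990.
Converting JDN 2056990 to the Ethiopian calendar gives 27 Meskerem 912 EC.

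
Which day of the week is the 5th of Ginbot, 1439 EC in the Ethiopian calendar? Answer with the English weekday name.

Sunday

This is JDN 2249694 (9 May 1447 Gregorian).
Since JDN mod 7 = 6 (0 = Monday), the day is Sunday.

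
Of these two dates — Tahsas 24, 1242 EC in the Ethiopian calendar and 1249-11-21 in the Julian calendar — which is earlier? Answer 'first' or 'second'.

Converting both to JDN: 2177609 vs 2177580; the smaller is the second.

second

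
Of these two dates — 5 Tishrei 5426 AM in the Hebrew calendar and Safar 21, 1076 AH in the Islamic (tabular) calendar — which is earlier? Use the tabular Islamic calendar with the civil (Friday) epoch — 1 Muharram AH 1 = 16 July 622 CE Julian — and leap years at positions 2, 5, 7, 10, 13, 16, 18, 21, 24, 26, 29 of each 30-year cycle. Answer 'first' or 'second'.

second

First date → JDN 2329446; second date → JDN 2329434.
JDN 2329434 < JDN 2329446, so the second date is earlier.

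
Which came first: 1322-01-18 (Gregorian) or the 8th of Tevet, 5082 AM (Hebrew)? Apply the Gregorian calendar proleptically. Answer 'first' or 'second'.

second

The two dates have Julian Day Numbers 2203928 and 2203916 respectively.
Since 2203916 < 2203928, the second date comes first.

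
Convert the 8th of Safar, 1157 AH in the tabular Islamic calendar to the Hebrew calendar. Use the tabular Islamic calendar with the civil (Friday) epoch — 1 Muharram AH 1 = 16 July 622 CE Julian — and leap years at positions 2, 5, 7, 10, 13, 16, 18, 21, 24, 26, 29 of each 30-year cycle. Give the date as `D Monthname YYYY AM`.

10 Nisan 5504 AM

Julian Day Number of the source date = 2358125.
Converting JDN 2358125 to the Hebrew calendar gives 10 Nisan 5504 AM.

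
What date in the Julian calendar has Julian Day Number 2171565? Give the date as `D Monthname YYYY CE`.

The proleptic Gregorian equivalent of JDN 2171565 is 10 June 1233.
In the Julian calendar that day is 3 June 1233 CE.

3 June 1233 CE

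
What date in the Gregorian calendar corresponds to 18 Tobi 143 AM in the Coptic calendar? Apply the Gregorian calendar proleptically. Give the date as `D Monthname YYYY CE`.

14 January 427 CE

Julian Day Number of the source date = 1877032.
Converting JDN 1877032 to the Gregorian calendar gives 14 January 427 CE.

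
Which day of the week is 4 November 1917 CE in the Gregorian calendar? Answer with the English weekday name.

Sunday

Since JDN mod 7 = 6 (0 = Monday), the day is Sunday.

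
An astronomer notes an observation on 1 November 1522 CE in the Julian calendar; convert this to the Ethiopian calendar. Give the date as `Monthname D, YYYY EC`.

Hidar 5, 1515 EC

Both dates share Julian Day Number 2277273; in the Ethiopian calendar that is 5 Hidar 1515 EC.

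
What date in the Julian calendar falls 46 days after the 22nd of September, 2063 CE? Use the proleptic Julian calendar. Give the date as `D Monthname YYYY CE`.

7 November 2063 CE

The starting date is JDN 2474833; 2474833 + 46 = 2474879.
JDN 2474879 corresponds to 7 November 2063 CE.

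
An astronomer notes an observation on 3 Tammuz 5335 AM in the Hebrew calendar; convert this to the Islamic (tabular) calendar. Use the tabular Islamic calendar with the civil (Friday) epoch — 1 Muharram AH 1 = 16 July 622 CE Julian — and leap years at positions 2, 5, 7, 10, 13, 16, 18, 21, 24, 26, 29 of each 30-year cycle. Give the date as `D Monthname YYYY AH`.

Julian Day Number of the source date = 2296488.
Converting JDN 2296488 to the tabular Islamic calendar gives 2 Rabi' al-Awwal 983 AH.

2 Rabi' al-Awwal 983 AH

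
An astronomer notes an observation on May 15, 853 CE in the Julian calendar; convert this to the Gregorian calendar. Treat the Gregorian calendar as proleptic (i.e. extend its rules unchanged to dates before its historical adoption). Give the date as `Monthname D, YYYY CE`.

The Julian–Gregorian offset here is 4 days (Julian trailing).
15 May 853 Julian + 4 days → 19 May 853 Gregorian.

May 19, 853 CE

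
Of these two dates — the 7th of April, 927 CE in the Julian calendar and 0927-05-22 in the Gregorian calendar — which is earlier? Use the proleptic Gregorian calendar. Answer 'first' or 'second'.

first

First date → JDN 2059741; second date → JDN 2059781.
JDN 2059741 < JDN 2059781, so the first date is earlier.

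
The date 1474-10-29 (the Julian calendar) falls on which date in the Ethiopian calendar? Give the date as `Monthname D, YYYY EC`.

Hidar 2, 1467 EC

The source date corresponds to 7 November 1474 in the proleptic Gregorian calendar (JDN 2259738).
That day falls on 2 Hidar 1467 EC in the Ethiopian calendar.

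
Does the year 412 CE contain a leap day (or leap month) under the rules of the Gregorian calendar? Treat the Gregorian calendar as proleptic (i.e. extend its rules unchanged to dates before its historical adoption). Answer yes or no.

412 is divisible by 4 and not by 100, so it is a leap year.

yes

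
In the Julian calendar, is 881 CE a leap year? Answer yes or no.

881 mod 4 = 1, so it is a common year in the Julian calendar.

no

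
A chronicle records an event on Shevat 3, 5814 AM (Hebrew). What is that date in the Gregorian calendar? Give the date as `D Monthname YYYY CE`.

Julian Day Number of the source date = 2471280.
Converting JDN 2471280 to the Gregorian calendar gives 12 January 2054 CE.

12 January 2054 CE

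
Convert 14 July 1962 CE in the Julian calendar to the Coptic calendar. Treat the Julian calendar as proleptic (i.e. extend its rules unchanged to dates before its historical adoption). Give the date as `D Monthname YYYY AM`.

Both dates share Julian Day Number 2437873; in the Coptic calendar that is 20 Epip 1678 AM.

20 Epip 1678 AM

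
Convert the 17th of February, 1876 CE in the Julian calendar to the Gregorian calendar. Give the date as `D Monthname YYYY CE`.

The Julian–Gregorian offset here is 12 days (Julian trailing).
17 February 1876 Julian + 12 days → 29 February 1876 Gregorian.

29 February 1876 CE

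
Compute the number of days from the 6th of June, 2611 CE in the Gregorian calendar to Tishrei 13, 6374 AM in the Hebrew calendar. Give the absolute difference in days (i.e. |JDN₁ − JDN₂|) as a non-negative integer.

866

First date → JDN 2674864; second date → JDN 2675730.
The interval is |2674864 − 2675730| = 866 days.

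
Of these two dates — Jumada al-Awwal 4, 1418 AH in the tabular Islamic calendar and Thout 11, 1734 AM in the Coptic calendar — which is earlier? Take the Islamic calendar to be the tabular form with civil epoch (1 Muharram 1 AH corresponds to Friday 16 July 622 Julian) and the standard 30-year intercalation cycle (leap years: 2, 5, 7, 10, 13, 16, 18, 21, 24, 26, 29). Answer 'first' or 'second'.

first

First date → JDN 2450699; second date → JDN 2458018.
JDN 2450699 < JDN 2458018, so the first date is earlier.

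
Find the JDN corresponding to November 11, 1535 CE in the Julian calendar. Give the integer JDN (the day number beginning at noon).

2282031

In the proleptic Gregorian calendar the same day is 21 November 1535.
JDN 2299161 is 15 October 1582 CE (Gregorian); the target day is −17130 days from there, so JDN = 2282031.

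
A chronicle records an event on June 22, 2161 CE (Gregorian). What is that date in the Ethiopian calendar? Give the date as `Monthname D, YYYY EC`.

Both dates share Julian Day Number 2510522; in the Ethiopian calendar that is 14 Sene 2153 EC.

Sene 14, 2153 EC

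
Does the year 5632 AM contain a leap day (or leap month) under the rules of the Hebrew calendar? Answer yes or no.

yes

Hebrew year 5632 is year 8 of its 19-year Metonic cycle; leap years are at positions 3, 6, 8, 11, 14, 17, 19, so it is a leap year (13 months).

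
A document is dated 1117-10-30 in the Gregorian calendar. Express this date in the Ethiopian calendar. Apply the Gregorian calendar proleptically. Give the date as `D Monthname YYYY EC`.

26 Tikimt 1110 EC

Both dates share Julian Day Number 2129338; in the Ethiopian calendar that is 26 Tikimt 1110 EC.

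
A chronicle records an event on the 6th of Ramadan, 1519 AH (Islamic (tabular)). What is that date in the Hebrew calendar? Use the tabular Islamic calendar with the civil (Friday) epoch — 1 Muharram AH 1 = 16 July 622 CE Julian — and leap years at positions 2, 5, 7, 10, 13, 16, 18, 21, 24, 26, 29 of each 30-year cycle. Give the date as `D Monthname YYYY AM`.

7 Tevet 5856 AM

Julian Day Number of the source date = 2486610.
Converting JDN 2486610 to the Hebrew calendar gives 7 Tevet 5856 AM.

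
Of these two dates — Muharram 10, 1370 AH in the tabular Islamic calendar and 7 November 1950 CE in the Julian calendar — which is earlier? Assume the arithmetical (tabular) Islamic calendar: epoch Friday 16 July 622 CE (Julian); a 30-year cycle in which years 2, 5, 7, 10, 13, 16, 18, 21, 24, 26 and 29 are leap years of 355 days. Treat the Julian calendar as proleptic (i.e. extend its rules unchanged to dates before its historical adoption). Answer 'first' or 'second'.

first

First date → JDN 2433577; second date → JDN 2433606.
JDN 2433577 < JDN 2433606, so the first date is earlier.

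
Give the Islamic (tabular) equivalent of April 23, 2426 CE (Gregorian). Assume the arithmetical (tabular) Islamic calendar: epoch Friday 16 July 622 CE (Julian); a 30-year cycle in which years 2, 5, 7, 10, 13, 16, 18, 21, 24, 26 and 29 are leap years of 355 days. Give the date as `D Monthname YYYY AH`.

14 Safar 1860 AH

Both dates share Julian Day Number 2607251; in the tabular Islamic calendar that is 14 Safar 1860 AH.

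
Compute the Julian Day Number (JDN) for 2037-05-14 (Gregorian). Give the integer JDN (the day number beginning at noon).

JDN 2400001 is 17 November 1858 CE (Gregorian), MJD 0; the target day is +65192 days from there, so JDN = 2465193.

2465193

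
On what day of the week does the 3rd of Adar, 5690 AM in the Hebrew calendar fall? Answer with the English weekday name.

Monday

Equivalently 3 March 1930 Gregorian, JDN 2426039.
JDN 2426039 mod 7 = 0, and JDN 0 was a Monday, so this is a Monday.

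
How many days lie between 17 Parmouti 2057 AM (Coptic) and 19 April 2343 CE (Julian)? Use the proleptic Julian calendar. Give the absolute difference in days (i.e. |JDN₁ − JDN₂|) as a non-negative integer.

JDN of the first date = 2576210.
JDN of the second date = 2576947.
|2576947 − 2576210| = 737.

737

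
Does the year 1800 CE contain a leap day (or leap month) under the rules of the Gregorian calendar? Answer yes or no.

no

1800 is divisible by 4; 1800 is divisible by 100 but not 400, so it is a common year.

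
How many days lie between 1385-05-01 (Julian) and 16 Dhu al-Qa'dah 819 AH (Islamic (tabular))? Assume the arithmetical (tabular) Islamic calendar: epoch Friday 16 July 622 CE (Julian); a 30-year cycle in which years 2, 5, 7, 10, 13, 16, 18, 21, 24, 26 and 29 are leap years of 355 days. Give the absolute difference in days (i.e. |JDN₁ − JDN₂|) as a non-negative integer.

11572

First date → JDN 2227050; second date → JDN 2238622.
The interval is |2227050 − 2238622| = 11572 days.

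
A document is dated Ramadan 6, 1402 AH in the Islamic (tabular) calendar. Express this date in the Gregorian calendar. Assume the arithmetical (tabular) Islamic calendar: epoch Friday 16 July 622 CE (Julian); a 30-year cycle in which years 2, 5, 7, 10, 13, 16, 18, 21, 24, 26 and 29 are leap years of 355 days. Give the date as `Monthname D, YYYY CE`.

June 28, 1982 CE

Julian Day Number of the source date = 2445149.
Converting JDN 2445149 to the Gregorian calendar gives 28 June 1982 CE.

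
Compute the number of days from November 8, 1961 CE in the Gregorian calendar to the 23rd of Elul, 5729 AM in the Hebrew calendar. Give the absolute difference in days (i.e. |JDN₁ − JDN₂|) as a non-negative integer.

JDN of the first date = 2437612.
JDN of the second date = 2440471.
|2440471 − 2437612| = 2859.

2859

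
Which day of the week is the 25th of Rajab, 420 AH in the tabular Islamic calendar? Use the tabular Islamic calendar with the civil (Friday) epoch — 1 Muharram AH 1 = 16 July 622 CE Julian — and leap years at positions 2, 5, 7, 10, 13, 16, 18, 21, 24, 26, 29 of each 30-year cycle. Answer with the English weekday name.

In the proleptic Gregorian calendar this is 15 August 1029 (JDN 2097121).
2097121 ≡ 5 (mod 7); counting from Monday = 0 gives Saturday.

Saturday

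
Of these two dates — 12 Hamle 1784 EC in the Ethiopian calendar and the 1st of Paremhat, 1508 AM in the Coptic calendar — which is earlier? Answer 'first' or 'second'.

First date → JDN 2375773; second date → JDN 2375642.
JDN 2375642 < JDN 2375773, so the second date is earlier.

second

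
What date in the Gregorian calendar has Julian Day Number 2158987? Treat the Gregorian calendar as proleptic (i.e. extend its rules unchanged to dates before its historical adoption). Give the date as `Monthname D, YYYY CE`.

January 2, 1199 CE

Counting from JDN 2299161 = 15 Oct 1582 gives an offset of -140174 days.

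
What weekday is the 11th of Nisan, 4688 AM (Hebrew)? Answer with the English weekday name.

In the proleptic Gregorian calendar this is 9 April 928 (JDN 2060104).
Since JDN mod 7 = 4 (0 = Monday), the day is Friday.

Friday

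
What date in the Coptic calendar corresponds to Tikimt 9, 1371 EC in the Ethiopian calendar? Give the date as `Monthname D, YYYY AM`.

Julian Day Number of the source date = 2224651.
Converting JDN 2224651 to the Coptic calendar gives 9 Paopi 1095 AM.

Paopi 9, 1095 AM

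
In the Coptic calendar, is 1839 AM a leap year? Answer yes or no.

1839 mod 4 = 3; in the Coptic calendar a year is leap when year mod 4 = 3, so it is a leap year.

yes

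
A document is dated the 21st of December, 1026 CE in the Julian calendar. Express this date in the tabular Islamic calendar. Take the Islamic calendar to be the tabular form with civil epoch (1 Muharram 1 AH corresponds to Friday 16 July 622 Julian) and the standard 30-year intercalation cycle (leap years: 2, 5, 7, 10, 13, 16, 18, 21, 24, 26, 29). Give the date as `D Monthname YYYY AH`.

Both dates share Julian Day Number 2096159; in the tabular Islamic calendar that is 8 Dhu al-Qa'dah 417 AH.

8 Dhu al-Qa'dah 417 AH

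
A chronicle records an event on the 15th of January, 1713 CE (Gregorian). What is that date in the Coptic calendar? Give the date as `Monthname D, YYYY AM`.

Tobi 9, 1429 AM

Julian Day Number of the source date = 2346735.
Converting JDN 2346735 to the Coptic calendar gives 9 Tobi 1429 AM.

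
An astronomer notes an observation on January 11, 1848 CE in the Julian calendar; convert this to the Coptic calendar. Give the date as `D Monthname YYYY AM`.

Both dates share Julian Day Number 2396050; in the Coptic calendar that is 15 Tobi 1564 AM.

15 Tobi 1564 AM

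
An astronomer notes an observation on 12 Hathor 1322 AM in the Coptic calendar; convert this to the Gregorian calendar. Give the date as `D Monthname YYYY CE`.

Both dates share Julian Day Number 2307596; in the Gregorian calendar that is 18 November 1605 CE.

18 November 1605 CE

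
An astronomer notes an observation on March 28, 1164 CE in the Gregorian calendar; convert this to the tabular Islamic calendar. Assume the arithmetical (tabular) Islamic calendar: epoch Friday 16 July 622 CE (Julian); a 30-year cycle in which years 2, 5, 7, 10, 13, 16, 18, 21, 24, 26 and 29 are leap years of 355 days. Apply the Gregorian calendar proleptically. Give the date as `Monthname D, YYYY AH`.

Julian Day Number of the source date = 2146289.
Converting JDN 2146289 to the tabular Islamic calendar gives 24 Rabi' al-Thani 559 AH.

Rabi' al-Thani 24, 559 AH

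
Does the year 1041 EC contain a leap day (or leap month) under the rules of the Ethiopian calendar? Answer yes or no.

no

1041 mod 4 = 1; in the Ethiopian calendar a year is leap when year mod 4 = 3, so it is a common year.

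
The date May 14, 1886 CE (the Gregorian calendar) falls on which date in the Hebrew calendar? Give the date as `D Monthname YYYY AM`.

9 Iyar 5646 AM

Julian Day Number of the source date = 2410041.
Converting JDN 2410041 to the Hebrew calendar gives 9 Iyar 5646 AM.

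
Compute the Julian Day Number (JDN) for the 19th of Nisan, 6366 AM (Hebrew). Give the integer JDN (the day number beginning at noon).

In the Gregorian calendar the same day is 19 April 2606.
JDN 2451545 is 1 January 2000 CE (Gregorian); the target day is +221445 days from there, so JDN = 2672990.

2672990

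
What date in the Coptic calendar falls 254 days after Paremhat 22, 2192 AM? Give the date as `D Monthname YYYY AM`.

The starting date is JDN 2625494; 2625494 + 254 = 2625748.
JDN 2625748 corresponds to 1 Koiak 2193 AM.

1 Koiak 2193 AM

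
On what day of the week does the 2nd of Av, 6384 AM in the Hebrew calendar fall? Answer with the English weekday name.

Sunday

Equivalently 8 August 2624 Gregorian, JDN 2679676.
JDN 2679676 mod 7 = 6, and JDN 0 was a Monday, so this is a Sunday.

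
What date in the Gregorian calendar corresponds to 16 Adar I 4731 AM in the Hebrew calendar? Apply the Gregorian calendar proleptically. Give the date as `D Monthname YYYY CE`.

Julian Day Number of the source date = 2075760.
Converting JDN 2075760 to the Gregorian calendar gives 19 February 971 CE.

19 February 971 CE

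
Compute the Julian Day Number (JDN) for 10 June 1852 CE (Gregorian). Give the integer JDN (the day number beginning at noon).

2397650

JDN 2451545 is 1 January 2000 CE (Gregorian); the target day is −53895 days from there, so JDN = 2397650.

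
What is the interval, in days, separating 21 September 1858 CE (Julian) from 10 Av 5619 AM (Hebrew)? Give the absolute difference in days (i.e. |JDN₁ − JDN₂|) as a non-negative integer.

First date → JDN 2399956; second date → JDN 2400267.
The interval is |2399956 − 2400267| = 311 days.

311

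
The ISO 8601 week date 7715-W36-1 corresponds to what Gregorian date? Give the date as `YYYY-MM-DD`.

ISO week 1 of 7715 is the week containing the first Thursday of 7715.
Week 36, day 1 (Monday) lands on 7715-09-02.

7715-09-02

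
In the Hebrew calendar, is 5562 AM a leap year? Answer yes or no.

Hebrew year 5562 is year 14 of its 19-year Metonic cycle; leap years are at positions 3, 6, 8, 11, 14, 17, 19, so it is a leap year (13 months).

yes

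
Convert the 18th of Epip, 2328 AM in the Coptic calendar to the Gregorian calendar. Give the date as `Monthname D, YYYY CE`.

Both dates share Julian Day Number 2675284; in the Gregorian calendar that is 30 July 2612 CE.

July 30, 2612 CE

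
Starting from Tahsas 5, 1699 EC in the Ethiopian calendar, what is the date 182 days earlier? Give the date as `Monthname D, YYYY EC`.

JDN of Tahsas 5, 1699 EC = 2344509.
2344509 − 182 = 2344327.
JDN 2344327 in the Ethiopian calendar is Sene 8, 1698 EC.

Sene 8, 1698 EC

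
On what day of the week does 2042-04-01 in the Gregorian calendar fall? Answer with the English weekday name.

Tuesday

Since JDN mod 7 = 1 (0 = Monday), the day is Tuesday.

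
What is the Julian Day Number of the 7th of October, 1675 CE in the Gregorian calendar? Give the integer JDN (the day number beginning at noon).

2333121

JDN 2299161 is 15 October 1582 CE (Gregorian); the target day is +33960 days from there, so JDN = 2333121.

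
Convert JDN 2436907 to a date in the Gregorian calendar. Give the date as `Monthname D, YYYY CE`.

JDN 2451545 is 1 Jan 2000; 2436907 is −14638 days from there.

December 4, 1959 CE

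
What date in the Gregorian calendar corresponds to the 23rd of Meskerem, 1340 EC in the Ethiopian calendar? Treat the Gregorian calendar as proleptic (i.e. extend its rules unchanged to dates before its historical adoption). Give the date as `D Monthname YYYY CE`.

29 September 1347 CE

Both dates share Julian Day Number 2213313; in the Gregorian calendar that is 29 September 1347 CE.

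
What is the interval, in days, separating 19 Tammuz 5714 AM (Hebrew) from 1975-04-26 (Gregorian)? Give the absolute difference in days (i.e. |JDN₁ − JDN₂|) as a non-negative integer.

JDN of the first date = 2434944.
JDN of the second date = 2442529.
|2442529 − 2434944| = 7585.

7585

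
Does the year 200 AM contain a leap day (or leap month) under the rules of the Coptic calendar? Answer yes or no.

no

200 mod 4 = 0; in the Coptic calendar a year is leap when year mod 4 = 3, so it is a common year.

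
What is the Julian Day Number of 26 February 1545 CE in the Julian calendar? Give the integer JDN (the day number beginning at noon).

Equivalently 8 March 1545 (proleptic Gregorian).
JDN 2400001 is 17 November 1858 CE (Gregorian), MJD 0; the target day is −114575 days from there, so JDN = 2285426.

2285426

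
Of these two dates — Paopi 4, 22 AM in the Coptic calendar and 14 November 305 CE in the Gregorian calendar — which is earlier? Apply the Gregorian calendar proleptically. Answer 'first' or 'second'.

first

Converting both to JDN: 1832733 vs 1832776; the smaller is the first.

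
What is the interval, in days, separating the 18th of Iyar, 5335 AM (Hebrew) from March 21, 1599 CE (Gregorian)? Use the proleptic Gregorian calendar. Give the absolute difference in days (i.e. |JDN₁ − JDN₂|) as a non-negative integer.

8718

First date → JDN 2296444; second date → JDN 2305162.
The interval is |2296444 − 2305162| = 8718 days.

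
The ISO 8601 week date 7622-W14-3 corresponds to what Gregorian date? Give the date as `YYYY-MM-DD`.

ISO week 1 of 7622 is the week containing the first Thursday of 7622.
Week 14, day 3 (Wednesday) lands on 7622-04-06.

7622-04-06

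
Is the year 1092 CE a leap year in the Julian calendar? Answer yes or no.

yes

1092 mod 4 = 0, so it is a leap year in the Julian calendar.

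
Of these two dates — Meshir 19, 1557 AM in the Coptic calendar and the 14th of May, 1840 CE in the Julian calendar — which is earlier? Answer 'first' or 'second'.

second

Converting both to JDN: 2393527 vs 2393252; the smaller is the second.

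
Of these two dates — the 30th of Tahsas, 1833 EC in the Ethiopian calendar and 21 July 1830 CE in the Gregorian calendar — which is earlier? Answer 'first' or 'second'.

second

First date → JDN 2393478; second date → JDN 2389655.
JDN 2389655 < JDN 2393478, so the second date is earlier.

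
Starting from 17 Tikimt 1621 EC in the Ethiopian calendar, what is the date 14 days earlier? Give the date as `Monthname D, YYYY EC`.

Counting 14 days back from JDN 2315972 reaches JDN 2315958, which is Tikimt 3, 1621 EC.

Tikimt 3, 1621 EC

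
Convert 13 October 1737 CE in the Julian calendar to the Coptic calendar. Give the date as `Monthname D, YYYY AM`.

Paopi 16, 1454 AM

Julian Day Number of the source date = 2355783.
Converting JDN 2355783 to the Coptic calendar gives 16 Paopi 1454 AM.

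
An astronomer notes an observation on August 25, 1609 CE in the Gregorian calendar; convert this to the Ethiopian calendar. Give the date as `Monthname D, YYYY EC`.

Julian Day Number of the source date = 2308972.
Converting JDN 2308972 to the Ethiopian calendar gives 22 Nehase 1601 EC.

Nehase 22, 1601 EC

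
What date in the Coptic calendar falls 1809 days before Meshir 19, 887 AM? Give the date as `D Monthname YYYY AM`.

6 Paremhat 882 AM

Counting 1809 days back from JDN 2148809 reaches JDN 2147000, which is 6 Paremhat 882 AM.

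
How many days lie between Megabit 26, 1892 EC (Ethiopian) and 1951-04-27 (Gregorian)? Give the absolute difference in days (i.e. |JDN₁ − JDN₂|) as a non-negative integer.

18650

JDN of the first date = 2415114.
JDN of the second date = 2433764.
|2433764 − 2415114| = 18650.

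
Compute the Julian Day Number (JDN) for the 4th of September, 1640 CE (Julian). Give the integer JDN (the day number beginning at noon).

2320315

Equivalently 14 September 1640 (Gregorian).
JDN 2299161 is 15 October 1582 CE (Gregorian); the target day is +21154 days from there, so JDN = 2320315.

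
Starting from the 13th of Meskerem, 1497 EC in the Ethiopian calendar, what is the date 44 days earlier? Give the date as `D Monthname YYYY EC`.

4 Nehase 1496 EC

The starting date is JDN 2270647; 2270647 − 44 = 2270603.
JDN 2270603 corresponds to 4 Nehase 1496 EC.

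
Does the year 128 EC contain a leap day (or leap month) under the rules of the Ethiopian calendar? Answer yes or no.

no

128 mod 4 = 0; in the Ethiopian calendar a year is leap when year mod 4 = 3, so it is a common year.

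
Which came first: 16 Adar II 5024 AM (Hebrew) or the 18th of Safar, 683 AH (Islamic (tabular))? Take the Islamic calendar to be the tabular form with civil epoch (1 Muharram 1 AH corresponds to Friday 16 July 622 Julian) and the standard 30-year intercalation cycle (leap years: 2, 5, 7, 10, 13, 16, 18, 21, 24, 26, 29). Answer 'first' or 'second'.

first

First date → JDN 2182809; second date → JDN 2190165.
JDN 2182809 < JDN 2190165, so the first date is earlier.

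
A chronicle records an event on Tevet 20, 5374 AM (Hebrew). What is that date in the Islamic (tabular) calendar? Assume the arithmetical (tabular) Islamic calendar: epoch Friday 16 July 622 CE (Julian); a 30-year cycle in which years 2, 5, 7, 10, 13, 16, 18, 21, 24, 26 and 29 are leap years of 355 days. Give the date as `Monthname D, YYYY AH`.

Dhu al-Qa'dah 20, 1022 AH

Julian Day Number of the source date = 2310562.
Converting JDN 2310562 to the tabular Islamic calendar gives 20 Dhu al-Qa'dah 1022 AH.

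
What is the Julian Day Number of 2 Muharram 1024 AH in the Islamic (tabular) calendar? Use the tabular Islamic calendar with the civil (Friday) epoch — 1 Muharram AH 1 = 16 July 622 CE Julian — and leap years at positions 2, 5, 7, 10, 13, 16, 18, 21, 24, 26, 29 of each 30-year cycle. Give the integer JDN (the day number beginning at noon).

2310958

In the Gregorian calendar the same day is 1 February 1615.
JDN 2451545 is 1 January 2000 CE (Gregorian); the target day is −140587 days from there, so JDN = 2310958.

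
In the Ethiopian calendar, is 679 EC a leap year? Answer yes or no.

679 mod 4 = 3; in the Ethiopian calendar a year is leap when year mod 4 = 3, so it is a leap year.

yes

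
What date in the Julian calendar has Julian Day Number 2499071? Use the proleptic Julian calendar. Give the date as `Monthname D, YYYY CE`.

The Gregorian equivalent of JDN 2499071 is 14 February 2130.
In the Julian calendar that day is January 31, 2130 CE.

January 31, 2130 CE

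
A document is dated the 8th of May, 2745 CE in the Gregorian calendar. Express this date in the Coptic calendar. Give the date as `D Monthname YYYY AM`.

Both dates share Julian Day Number 2723778; in the Coptic calendar that is 24 Parmouti 2461 AM.

24 Parmouti 2461 AM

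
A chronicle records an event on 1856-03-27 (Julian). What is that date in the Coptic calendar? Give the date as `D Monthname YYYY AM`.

Julian Day Number of the source date = 2399048.
Converting JDN 2399048 to the Coptic calendar gives 1 Parmouti 1572 AM.

1 Parmouti 1572 AM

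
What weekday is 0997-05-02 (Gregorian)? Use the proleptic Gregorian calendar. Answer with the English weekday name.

Tuesday

JDN 2085329 mod 7 = 1, and JDN 0 was a Monday, so this is a Tuesday.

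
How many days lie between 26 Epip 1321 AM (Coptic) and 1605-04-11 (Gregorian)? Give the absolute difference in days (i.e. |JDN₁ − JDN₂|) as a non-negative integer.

First date → JDN 2307485; second date → JDN 2307375.
The interval is |2307485 − 2307375| = 110 days.

110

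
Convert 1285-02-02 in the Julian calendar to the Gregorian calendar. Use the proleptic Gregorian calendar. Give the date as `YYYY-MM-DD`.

1285-02-09

For dates in this range the Gregorian date is 7 days ahead of the Julian.
2 February 1285 Julian + 7 days → 9 February 1285 Gregorian.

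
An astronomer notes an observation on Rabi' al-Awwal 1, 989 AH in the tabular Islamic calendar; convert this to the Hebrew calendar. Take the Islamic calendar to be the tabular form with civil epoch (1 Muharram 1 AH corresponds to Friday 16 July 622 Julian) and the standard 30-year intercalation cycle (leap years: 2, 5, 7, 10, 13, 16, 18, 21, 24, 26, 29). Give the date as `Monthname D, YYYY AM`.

Iyar 2, 5341 AM

Julian Day Number of the source date = 2298613.
Converting JDN 2298613 to the Hebrew calendar gives 2 Iyar 5341 AM.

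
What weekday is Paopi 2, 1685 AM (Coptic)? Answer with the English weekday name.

Saturday

Equivalently 12 October 1968 Gregorian, JDN 2440142.
2440142 ≡ 5 (mod 7); counting from Monday = 0 gives Saturday.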